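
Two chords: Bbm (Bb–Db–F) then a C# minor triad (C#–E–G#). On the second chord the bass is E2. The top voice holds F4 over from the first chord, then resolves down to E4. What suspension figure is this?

At the second chord the bass is E2. The suspended F4 lies a ninth above the bass; after resolving down by step to E4, the interval above the bass becomes an octave.
Suspension figures are named by those two intervals: 9–8.

9–8 suspension.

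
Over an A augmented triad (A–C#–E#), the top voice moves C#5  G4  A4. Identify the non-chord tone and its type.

G4 is an appoggiatura.

The harmony at that moment is A augmented triad (A, C#, E#); G4 is not a chord tone.
It is approached by leap down from C#5 and left by step up to A4.
Leap in, step out — an appoggiatura.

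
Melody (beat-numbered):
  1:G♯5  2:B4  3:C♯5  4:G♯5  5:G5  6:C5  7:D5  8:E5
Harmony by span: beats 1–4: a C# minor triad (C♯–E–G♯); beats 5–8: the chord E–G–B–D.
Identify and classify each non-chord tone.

The harmony at that moment is C♯ minor triad (C♯, E, G♯); B4 is not a chord tone.
It is approached by leap down from G♯5 and left by step up to C♯5.
Leap in, step out — an appoggiatura.
The harmony at that moment is E minor seventh chord (E, G, B, D); C5 is not a chord tone.
It is approached by leap down from G5 and left by step up to D5.
Leap in, step out — an appoggiatura.

B4 (beat 2) — appoggiatura; C5 (beat 6) — appoggiatura.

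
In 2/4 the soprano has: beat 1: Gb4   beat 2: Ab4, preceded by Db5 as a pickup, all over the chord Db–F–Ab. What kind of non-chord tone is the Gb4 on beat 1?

Appoggiatura.

The harmony at that moment is Db major triad (Db, F, Ab); Gb4 is not a chord tone.
It is approached by leap down from Db5 and left by step up to Ab4.
Leap in, step out, metrically accented — an appoggiatura.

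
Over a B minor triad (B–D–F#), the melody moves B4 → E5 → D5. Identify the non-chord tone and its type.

The harmony at that moment is B minor triad (B, D, F#); E5 is not a chord tone.
It is approached by leap up from B4 and left by step down to D5.
Leap in, step out — an appoggiatura.

E5 is an appoggiatura.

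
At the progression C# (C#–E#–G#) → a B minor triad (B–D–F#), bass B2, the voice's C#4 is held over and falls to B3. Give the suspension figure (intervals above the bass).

9–8 suspension.

At the second chord the bass is B2. The suspended C#4 lies a ninth above the bass; after resolving down by step to B3, the interval above the bass becomes an octave.
Suspension figures are named by those two intervals: 9–8.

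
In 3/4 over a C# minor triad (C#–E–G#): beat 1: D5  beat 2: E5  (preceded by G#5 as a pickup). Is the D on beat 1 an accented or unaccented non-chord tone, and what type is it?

Accented appoggiatura.

The harmony at that moment is C# minor triad (C#, E, G#); D5 is not a chord tone.
It is approached by leap down from G#5 and left by step up to E5.
Leap in, step out — an appoggiatura.
It falls on the downbeat, so it is accented.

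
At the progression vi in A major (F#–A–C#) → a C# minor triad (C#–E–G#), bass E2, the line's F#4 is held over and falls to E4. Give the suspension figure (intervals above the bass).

At the second chord the bass is E2. The suspended F#4 lies a ninth above the bass; after resolving down by step to E4, the interval above the bass becomes an octave.
Suspension figures are named by those two intervals: 9–8.

9–8 suspension.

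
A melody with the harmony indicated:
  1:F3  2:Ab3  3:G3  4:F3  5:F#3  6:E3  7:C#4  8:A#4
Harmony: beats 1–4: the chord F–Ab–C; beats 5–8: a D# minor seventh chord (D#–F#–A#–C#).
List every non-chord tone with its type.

The harmony at that moment is F minor triad (F, Ab, C); G3 is not a chord tone.
It is approached by step down from Ab3 and left by step down to F3.
Step in, step out in the same direction — a passing tone.
The harmony at that moment is D# minor seventh chord (D#, F#, A#, C#); E3 is not a chord tone.
It is approached by step down from F#3 and left by leap up to C#4.
Step in, leap out — an escape tone.

G3 (beat 3) — passing tone; E3 (beat 6) — escape tone.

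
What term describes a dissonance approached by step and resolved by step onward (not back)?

Passing tone.

Approach: by step. Departure: by step, continuing in the same direction.
Stepwise on both sides with no change of direction means the note fills in the space between two different chord tones — a passing tone. (Had it turned back to its starting note it would be a neighbor tone instead.)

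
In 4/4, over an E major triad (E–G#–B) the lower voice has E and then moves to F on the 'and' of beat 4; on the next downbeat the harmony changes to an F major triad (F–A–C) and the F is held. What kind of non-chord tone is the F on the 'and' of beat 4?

Anticipation.

The harmony at that moment is E major triad (E, G#, B); F is not a chord tone.
It is approached by step up from E and then sustained as the same pitch into the next harmony.
Arriving early and becoming a chord tone when the harmony changes — an anticipation.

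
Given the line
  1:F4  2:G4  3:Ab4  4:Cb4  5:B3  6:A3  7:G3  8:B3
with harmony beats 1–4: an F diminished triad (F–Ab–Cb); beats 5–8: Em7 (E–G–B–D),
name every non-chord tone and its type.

G4 (beat 2) — passing tone; A3 (beat 6) — passing tone.

The harmony at that moment is F diminished triad (F, Ab, Cb); G4 is not a chord tone.
It is approached by step up from F4 and left by step up to Ab4.
Step in, step out in the same direction — a passing tone.
The harmony at that moment is E minor seventh chord (E, G, B, D); A3 is not a chord tone.
It is approached by step down from B3 and left by step down to G3.
Step in, step out in the same direction — a passing tone.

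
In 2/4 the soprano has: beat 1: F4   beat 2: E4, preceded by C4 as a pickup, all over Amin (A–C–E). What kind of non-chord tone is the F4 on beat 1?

Appoggiatura.

The harmony at that moment is A minor triad (A, C, E); F4 is not a chord tone.
It is approached by leap up from C4 and left by step down to E4.
Leap in, step out, metrically accented — an appoggiatura.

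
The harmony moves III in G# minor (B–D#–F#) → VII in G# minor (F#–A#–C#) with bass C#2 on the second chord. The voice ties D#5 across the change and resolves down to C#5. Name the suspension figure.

9–8 suspension.

At the second chord the bass is C#2. The suspended D#5 lies a ninth above the bass; after resolving down by step to C#5, the interval above the bass becomes an octave.
Suspension figures are named by those two intervals: 9–8.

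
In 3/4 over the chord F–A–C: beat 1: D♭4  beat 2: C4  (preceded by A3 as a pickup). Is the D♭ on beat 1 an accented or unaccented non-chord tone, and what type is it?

Accented appoggiatura.

The harmony at that moment is F major triad (F, A, C); D♭4 is not a chord tone.
It is approached by leap up from A3 and left by step down to C4.
Leap in, step out — an appoggiatura.
It falls on the downbeat, so it is accented.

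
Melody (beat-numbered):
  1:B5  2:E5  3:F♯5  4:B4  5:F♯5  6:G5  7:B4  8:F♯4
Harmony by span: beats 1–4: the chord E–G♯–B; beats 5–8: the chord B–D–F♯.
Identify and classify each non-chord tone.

F♯5 (beat 3) — escape tone; G5 (beat 6) — escape tone.

The harmony at that moment is E major triad (E, G♯, B); F♯5 is not a chord tone.
It is approached by step up from E5 and left by leap down to B4.
Step in, leap out — an escape tone.
The harmony at that moment is B minor triad (B, D, F♯); G5 is not a chord tone.
It is approached by step up from F♯5 and left by leap down to B4.
Step in, leap out — an escape tone.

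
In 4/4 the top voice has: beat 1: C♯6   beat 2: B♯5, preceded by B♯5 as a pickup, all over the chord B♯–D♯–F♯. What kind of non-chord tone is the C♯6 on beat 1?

The harmony at that moment is B♯ diminished triad (B♯, D♯, F♯); C♯6 is not a chord tone.
It is approached by step up from B♯5 and left by step down to B♯5.
Step away and step back to the same note — a neighbor tone (upper neighbor).

Upper neighbor tone.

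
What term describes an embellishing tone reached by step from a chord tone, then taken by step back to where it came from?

Approach: by step. Departure: by step in the opposite direction, back to the starting pitch.
Stepwise on both sides but reversing to return to the same chord tone — a neighbor tone. (Had it continued onward in the same direction it would be a passing tone instead.)

Neighbor tone.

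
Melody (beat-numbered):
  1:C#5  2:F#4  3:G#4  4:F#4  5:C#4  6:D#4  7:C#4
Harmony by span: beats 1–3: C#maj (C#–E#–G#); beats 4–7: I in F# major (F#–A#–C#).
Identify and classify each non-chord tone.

The harmony at that moment is C# major triad (C#, E#, G#); F#4 is not a chord tone.
It is approached by leap down from C#5 and left by step up to G#4.
Leap in, step out — an appoggiatura.
The harmony at that moment is F# major triad (F#, A#, C#); D#4 is not a chord tone.
It is approached by step up from C#4 and left by step down to C#4.
Step away and step back to the same note — a neighbor tone (upper neighbor).

F#4 (beat 2) — appoggiatura; D#4 (beat 6) — neighbor tone.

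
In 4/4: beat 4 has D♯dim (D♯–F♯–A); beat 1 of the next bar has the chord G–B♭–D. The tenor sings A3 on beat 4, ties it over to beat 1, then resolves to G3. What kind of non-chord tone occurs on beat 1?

Suspension.

The harmony at that moment is G minor triad (G, B♭, D); A3 is not a chord tone.
It is held over (the same pitch as the preceding A3) and left by step down to G3.
Held over from the previous chord and resolving down by step — a suspension.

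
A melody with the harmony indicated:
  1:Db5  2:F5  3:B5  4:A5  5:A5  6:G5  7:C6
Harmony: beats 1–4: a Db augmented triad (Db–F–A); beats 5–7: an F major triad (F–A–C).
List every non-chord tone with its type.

The harmony at that moment is Db augmented triad (Db, F, A); B5 is not a chord tone.
It is approached by leap up from F5 and left by step down to A5.
Leap in, step out — an appoggiatura.
The harmony at that moment is F major triad (F, A, C); G5 is not a chord tone.
It is approached by step down from A5 and left by leap up to C6.
Step in, leap out — an escape tone.

B5 (beat 3) — appoggiatura; G5 (beat 6) — escape tone.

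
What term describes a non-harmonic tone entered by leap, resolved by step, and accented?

Appoggiatura.

Approach: by leap. Departure: by step. Metric position: strong.
Leap in, step out, in a metrically strong position — an appoggiatura. (It is the mirror image of the escape tone, which steps in and leaps out from a weak position.)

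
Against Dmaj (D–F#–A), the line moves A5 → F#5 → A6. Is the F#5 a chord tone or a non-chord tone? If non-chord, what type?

Chord tone (the third of D major triad).

D major triad contains D, F#, A; F# is the third, so it is a chord tone.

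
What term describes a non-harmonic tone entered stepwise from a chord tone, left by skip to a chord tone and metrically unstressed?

Escape tone.

Approach: by step. Departure: by leap. Metric position: weak.
Step in, leap out, from a weak position — an escape tone (échappée). (It is the mirror image of the appoggiatura, which leaps in and steps out on a strong beat.)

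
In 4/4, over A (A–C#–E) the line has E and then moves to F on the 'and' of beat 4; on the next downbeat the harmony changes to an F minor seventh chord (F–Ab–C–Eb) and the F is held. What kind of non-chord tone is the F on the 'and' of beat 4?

Anticipation.

The harmony at that moment is A major triad (A, C#, E); F is not a chord tone.
It is approached by step up from E and then sustained as the same pitch into the next harmony.
Arriving early and becoming a chord tone when the harmony changes — an anticipation.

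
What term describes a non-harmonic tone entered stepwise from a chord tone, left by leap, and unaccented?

Approach: by step. Departure: by leap. Metric position: weak.
Step in, leap out, from a weak position — an escape tone (échappée). (It is the mirror image of the appoggiatura, which leaps in and steps out on a strong beat.)

Escape tone.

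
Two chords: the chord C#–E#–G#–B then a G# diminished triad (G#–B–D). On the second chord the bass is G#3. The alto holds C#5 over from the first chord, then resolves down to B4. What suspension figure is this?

At the second chord the bass is G#3. The suspended C#5 lies a fourth above the bass; after resolving down by step to B4, the interval above the bass becomes a third.
Suspension figures are named by those two intervals: 4–3.

4–3 suspension.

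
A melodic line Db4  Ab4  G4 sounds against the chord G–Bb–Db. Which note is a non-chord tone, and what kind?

The harmony at that moment is G diminished triad (G, Bb, Db); Ab4 is not a chord tone.
It is approached by leap up from Db4 and left by step down to G4.
Leap in, step out — an appoggiatura.

Ab4 is an appoggiatura.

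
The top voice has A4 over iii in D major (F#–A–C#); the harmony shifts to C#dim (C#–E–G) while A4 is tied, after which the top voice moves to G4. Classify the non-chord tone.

The harmony at that moment is C# diminished triad (C#, E, G); A4 is not a chord tone.
It is held over (the same pitch as the preceding A4) and left by step down to G4.
Held over from the previous chord and resolving down by step — a suspension.

A4 is a suspension.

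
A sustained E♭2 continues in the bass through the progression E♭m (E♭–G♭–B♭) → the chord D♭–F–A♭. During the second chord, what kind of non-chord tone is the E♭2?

The harmony at that moment is D♭ major triad (D♭, F, A♭); E♭2 is not a chord tone.
It is held over (the same pitch as the preceding E♭2) and then sustained as the same pitch into the next harmony.
Sustained through a change of harmony — a pedal tone.

Pedal tone (pedal point).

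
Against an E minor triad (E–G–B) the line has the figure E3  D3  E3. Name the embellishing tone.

D3 is a neighbor tone.

The harmony at that moment is E minor triad (E, G, B); D3 is not a chord tone.
It is approached by step down from E3 and left by step up to E3.
Step away and step back to the same note — a neighbor tone (lower neighbor).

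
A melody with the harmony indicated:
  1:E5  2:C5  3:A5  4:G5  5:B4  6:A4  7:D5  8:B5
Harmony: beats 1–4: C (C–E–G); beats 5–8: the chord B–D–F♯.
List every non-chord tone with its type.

The harmony at that moment is C major triad (C, E, G); A5 is not a chord tone.
It is approached by leap up from C5 and left by step down to G5.
Leap in, step out — an appoggiatura.
The harmony at that moment is B minor triad (B, D, F♯); A4 is not a chord tone.
It is approached by step down from B4 and left by leap up to D5.
Step in, leap out — an escape tone.

A5 (beat 3) — appoggiatura; A4 (beat 6) — escape tone.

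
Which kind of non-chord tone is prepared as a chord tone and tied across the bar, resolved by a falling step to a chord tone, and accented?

Approach: by preparation — the pitch is first a chord tone, then held (tied or repeated) while the harmony changes under it. Departure: down by step. Metric position: strong.
A prepared dissonance that resolves downward by step — a suspension. (The same figure resolving upward would be a retardation.)

Suspension.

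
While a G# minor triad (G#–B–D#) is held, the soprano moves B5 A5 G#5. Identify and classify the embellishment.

A5 is a passing tone.

The harmony at that moment is G# minor triad (G#, B, D#); A5 is not a chord tone.
It is approached by step down from B5 and left by step down to G#5.
Step in, step out in the same direction — a passing tone.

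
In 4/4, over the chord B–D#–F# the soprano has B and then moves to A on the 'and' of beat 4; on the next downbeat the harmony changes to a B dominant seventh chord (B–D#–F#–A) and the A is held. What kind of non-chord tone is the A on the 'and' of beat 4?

The harmony at that moment is B major triad (B, D#, F#); A is not a chord tone.
It is approached by step down from B and then sustained as the same pitch into the next harmony.
Arriving early and becoming a chord tone when the harmony changes — an anticipation.

Anticipation.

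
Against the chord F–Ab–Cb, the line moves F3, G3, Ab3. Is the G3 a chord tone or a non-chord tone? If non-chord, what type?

The harmony at that moment is F diminished triad (F, Ab, Cb); G3 is not a chord tone.
It is approached by step up from F3 and left by step up to Ab3.
Step in, step out in the same direction — a passing tone.

Non-chord tone — a passing tone.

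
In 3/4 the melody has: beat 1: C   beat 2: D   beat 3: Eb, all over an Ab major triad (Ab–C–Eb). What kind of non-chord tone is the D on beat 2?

Passing tone.

The harmony at that moment is Ab major triad (Ab, C, Eb); D is not a chord tone.
It is approached by step up from C and left by step up to Eb.
Step in, step out in the same direction — a passing tone.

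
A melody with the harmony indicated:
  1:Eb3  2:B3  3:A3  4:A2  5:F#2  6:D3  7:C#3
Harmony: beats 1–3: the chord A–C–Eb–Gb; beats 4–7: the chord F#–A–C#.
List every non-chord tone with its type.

The harmony at that moment is A diminished seventh chord (A, C, Eb, Gb); B3 is not a chord tone.
It is approached by leap up from Eb3 and left by step down to A3.
Leap in, step out — an appoggiatura.
The harmony at that moment is F# minor triad (F#, A, C#); D3 is not a chord tone.
It is approached by leap up from F#2 and left by step down to C#3.
Leap in, step out — an appoggiatura.

B3 (beat 2) — appoggiatura; D3 (beat 6) — appoggiatura.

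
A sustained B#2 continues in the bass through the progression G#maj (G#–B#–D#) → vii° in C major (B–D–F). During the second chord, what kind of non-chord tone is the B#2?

The harmony at that moment is B diminished triad (B, D, F); B#2 is not a chord tone.
It is held over (the same pitch as the preceding B#2) and then sustained as the same pitch into the next harmony.
Sustained through a change of harmony — a pedal tone.

Pedal tone (pedal point).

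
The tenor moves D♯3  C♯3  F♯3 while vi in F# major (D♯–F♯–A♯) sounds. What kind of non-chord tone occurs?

C♯3 is an escape tone.

The harmony at that moment is D♯ minor triad (D♯, F♯, A♯); C♯3 is not a chord tone.
It is approached by step down from D♯3 and left by leap up to F♯3.
Step in, leap out — an escape tone.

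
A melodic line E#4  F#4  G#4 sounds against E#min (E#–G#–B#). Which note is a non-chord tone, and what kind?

F#4 is a passing tone.

The harmony at that moment is E# minor triad (E#, G#, B#); F#4 is not a chord tone.
It is approached by step up from E#4 and left by step up to G#4.
Step in, step out in the same direction — a passing tone.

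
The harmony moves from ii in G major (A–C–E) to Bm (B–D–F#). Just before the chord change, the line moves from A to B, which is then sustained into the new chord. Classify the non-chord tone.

The harmony at that moment is A minor triad (A, C, E); B is not a chord tone.
It is approached by step up from A and then sustained as the same pitch into the next harmony.
Arriving early and becoming a chord tone when the harmony changes — an anticipation.

B is an anticipation.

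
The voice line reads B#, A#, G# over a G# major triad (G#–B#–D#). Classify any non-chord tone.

The harmony at that moment is G# major triad (G#, B#, D#); A# is not a chord tone.
It is approached by step down from B# and left by step down to G#.
Step in, step out in the same direction — a passing tone.

A# is a passing tone.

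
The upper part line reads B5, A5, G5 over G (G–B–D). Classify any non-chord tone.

The harmony at that moment is G major triad (G, B, D); A5 is not a chord tone.
It is approached by step down from B5 and left by step down to G5.
Step in, step out in the same direction — a passing tone.

A5 is a passing tone.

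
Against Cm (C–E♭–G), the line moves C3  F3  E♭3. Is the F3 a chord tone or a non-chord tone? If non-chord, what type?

Non-chord tone — an appoggiatura.

The harmony at that moment is C minor triad (C, E♭, G); F3 is not a chord tone.
It is approached by leap up from C3 and left by step down to E♭3.
Leap in, step out — an appoggiatura.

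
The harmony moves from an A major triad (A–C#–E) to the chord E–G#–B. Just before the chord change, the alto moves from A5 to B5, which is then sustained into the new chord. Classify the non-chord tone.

B5 is an anticipation.

The harmony at that moment is A major triad (A, C#, E); B5 is not a chord tone.
It is approached by step up from A5 and then sustained as the same pitch into the next harmony.
Arriving early and becoming a chord tone when the harmony changes — an anticipation.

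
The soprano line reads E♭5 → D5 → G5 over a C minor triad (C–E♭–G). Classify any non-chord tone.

D5 is an escape tone.

The harmony at that moment is C minor triad (C, E♭, G); D5 is not a chord tone.
It is approached by step down from E♭5 and left by leap up to G5.
Step in, leap out — an escape tone.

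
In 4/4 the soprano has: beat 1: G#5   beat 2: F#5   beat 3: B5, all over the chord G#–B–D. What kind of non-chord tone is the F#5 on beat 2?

The harmony at that moment is G# diminished triad (G#, B, D); F#5 is not a chord tone.
It is approached by step down from G#5 and left by leap up to B5.
Step in, leap out, on a weak beat — an escape tone.

Escape tone.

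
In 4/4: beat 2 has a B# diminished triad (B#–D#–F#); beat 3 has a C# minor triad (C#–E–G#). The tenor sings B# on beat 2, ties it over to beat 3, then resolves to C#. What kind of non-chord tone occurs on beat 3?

The harmony at that moment is C# minor triad (C#, E, G#); B# is not a chord tone.
It is held over (the same pitch as the preceding B#) and left by step up to C#.
Held over from the previous chord and resolving up by step — a retardation.

Retardation.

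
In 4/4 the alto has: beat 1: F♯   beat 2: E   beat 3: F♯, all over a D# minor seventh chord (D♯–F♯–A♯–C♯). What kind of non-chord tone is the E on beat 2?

Lower neighbor tone.

The harmony at that moment is D♯ minor seventh chord (D♯, F♯, A♯, C♯); E is not a chord tone.
It is approached by step down from F♯ and left by step up to F♯.
Step away and step back to the same note — a neighbor tone (lower neighbor).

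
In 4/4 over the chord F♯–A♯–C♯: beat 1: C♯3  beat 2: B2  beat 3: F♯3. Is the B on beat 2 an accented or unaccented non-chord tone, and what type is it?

The harmony at that moment is F♯ major triad (F♯, A♯, C♯); B2 is not a chord tone.
It is approached by step down from C♯3 and left by leap up to F♯3.
Step in, leap out — an escape tone.
It falls on a weak beat, so it is unaccented.

Unaccented escape tone.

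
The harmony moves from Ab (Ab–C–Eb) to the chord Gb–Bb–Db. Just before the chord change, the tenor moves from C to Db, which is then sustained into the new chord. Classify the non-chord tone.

Db is an anticipation.

The harmony at that moment is Ab major triad (Ab, C, Eb); Db is not a chord tone.
It is approached by step up from C and then sustained as the same pitch into the next harmony.
Arriving early and becoming a chord tone when the harmony changes — an anticipation.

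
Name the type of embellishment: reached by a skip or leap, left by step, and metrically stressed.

Approach: by leap. Departure: by step. Metric position: strong.
Leap in, step out, in a metrically strong position — an appoggiatura. (It is the mirror image of the escape tone, which steps in and leaps out from a weak position.)

Appoggiatura.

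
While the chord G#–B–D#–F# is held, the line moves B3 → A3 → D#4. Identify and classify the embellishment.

The harmony at that moment is G# minor seventh chord (G#, B, D#, F#); A3 is not a chord tone.
It is approached by step down from B3 and left by leap up to D#4.
Step in, leap out — an escape tone.

A3 is an escape tone.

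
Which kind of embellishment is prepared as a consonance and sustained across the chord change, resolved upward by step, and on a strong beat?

Approach: by preparation — the pitch is first a chord tone, then held (tied or repeated) while the harmony changes under it. Departure: up by step. Metric position: strong.
A prepared dissonance that resolves upward by step — a retardation. (The same figure resolving downward would be a suspension.)

Retardation.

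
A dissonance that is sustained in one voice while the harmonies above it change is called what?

Approach: none. Departure: none — a single pitch is sustained while the chords change around it, passing through harmonies that do not contain it.
No melodic motion at all; the dissonance is created entirely by the moving harmonies against the stationary note — a pedal tone (pedal point).

Pedal tone.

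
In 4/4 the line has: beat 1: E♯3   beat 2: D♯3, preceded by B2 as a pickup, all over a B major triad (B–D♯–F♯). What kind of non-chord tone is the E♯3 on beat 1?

Appoggiatura.

The harmony at that moment is B major triad (B, D♯, F♯); E♯3 is not a chord tone.
It is approached by leap up from B2 and left by step down to D♯3.
Leap in, step out, metrically accented — an appoggiatura.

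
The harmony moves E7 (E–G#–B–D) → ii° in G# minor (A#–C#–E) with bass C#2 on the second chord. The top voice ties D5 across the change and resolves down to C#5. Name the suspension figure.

9–8 suspension.

At the second chord the bass is C#2. The suspended D5 lies a ninth above the bass; after resolving down by step to C#5, the interval above the bass becomes an octave.
Suspension figures are named by those two intervals: 9–8.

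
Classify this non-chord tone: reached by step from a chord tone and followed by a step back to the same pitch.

Neighbor tone.

Approach: by step. Departure: by step in the opposite direction, back to the starting pitch.
Stepwise on both sides but reversing to return to the same chord tone — a neighbor tone. (Had it continued onward in the same direction it would be a passing tone instead.)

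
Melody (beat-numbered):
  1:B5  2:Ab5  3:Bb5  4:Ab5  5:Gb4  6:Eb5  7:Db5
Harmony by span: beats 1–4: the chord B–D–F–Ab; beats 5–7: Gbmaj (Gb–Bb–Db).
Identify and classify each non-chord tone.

The harmony at that moment is B diminished seventh chord (B, D, F, Ab); Bb5 is not a chord tone.
It is approached by step up from Ab5 and left by step down to Ab5.
Step away and step back to the same note — a neighbor tone (upper neighbor).
The harmony at that moment is Gb major triad (Gb, Bb, Db); Eb5 is not a chord tone.
It is approached by leap up from Gb4 and left by step down to Db5.
Leap in, step out — an appoggiatura.

Bb5 (beat 3) — neighbor tone; Eb5 (beat 6) — appoggiatura.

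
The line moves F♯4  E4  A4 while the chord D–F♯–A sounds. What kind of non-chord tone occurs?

E4 is an escape tone.

The harmony at that moment is D major triad (D, F♯, A); E4 is not a chord tone.
It is approached by step down from F♯4 and left by leap up to A4.
Step in, leap out — an escape tone.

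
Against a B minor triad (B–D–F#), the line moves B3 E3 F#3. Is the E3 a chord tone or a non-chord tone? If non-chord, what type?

The harmony at that moment is B minor triad (B, D, F#); E3 is not a chord tone.
It is approached by leap down from B3 and left by step up to F#3.
Leap in, step out — an appoggiatura.

Non-chord tone — an appoggiatura.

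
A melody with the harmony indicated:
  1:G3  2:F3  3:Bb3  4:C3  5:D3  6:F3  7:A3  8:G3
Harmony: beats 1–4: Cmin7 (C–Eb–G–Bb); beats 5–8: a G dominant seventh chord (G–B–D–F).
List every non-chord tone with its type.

The harmony at that moment is C minor seventh chord (C, Eb, G, Bb); F3 is not a chord tone.
It is approached by step down from G3 and left by leap up to Bb3.
Step in, leap out — an escape tone.
The harmony at that moment is G dominant seventh chord (G, B, D, F); A3 is not a chord tone.
It is approached by leap up from F3 and left by step down to G3.
Leap in, step out — an appoggiatura.

F3 (beat 2) — escape tone; A3 (beat 7) — appoggiatura.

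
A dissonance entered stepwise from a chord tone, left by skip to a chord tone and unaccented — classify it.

Escape tone.

Approach: by step. Departure: by leap. Metric position: weak.
Step in, leap out, from a weak position — an escape tone (échappée). (It is the mirror image of the appoggiatura, which leaps in and steps out on a strong beat.)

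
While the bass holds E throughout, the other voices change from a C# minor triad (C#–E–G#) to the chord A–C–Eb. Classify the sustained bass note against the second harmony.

The harmony at that moment is A diminished triad (A, C, Eb); E is not a chord tone.
It is held over (the same pitch as the preceding E) and then sustained as the same pitch into the next harmony.
Sustained through a change of harmony — a pedal tone.

Pedal tone (pedal point).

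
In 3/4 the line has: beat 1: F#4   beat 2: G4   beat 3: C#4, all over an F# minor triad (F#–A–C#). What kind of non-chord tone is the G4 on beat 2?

The harmony at that moment is F# minor triad (F#, A, C#); G4 is not a chord tone.
It is approached by step up from F#4 and left by leap down to C#4.
Step in, leap out, on a weak beat — an escape tone.

Escape tone.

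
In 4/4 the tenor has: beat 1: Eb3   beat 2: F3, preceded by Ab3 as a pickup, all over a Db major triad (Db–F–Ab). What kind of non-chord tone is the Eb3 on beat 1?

The harmony at that moment is Db major triad (Db, F, Ab); Eb3 is not a chord tone.
It is approached by leap down from Ab3 and left by step up to F3.
Leap in, step out, metrically accented — an appoggiatura.

Appoggiatura.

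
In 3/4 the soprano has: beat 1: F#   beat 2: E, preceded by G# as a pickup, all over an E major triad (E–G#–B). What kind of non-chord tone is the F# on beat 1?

The harmony at that moment is E major triad (E, G#, B); F# is not a chord tone.
It is approached by step down from G# and left by step down to E.
Step in, step out in the same direction — a passing tone.

Passing tone.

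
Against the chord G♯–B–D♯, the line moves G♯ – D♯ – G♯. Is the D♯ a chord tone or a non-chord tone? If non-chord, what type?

G# minor triad contains G♯, B, D♯; D♯ is the fifth, so it is a chord tone.

Chord tone (the fifth of G# minor triad).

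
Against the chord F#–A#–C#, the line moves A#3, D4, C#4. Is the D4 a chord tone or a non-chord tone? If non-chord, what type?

Non-chord tone — an appoggiatura.

The harmony at that moment is F# major triad (F#, A#, C#); D4 is not a chord tone.
It is approached by leap up from A#3 and left by step down to C#4.
Leap in, step out — an appoggiatura.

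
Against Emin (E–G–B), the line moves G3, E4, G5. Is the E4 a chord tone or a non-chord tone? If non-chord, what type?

E minor triad contains E, G, B; E is the root, so it is a chord tone.

Chord tone (the root of E minor triad).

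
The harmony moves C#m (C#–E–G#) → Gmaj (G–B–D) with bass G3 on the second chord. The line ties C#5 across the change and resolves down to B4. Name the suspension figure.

4–3 suspension.

At the second chord the bass is G3. The suspended C#5 lies a fourth above the bass; after resolving down by step to B4, the interval above the bass becomes a third.
Suspension figures are named by those two intervals: 4–3.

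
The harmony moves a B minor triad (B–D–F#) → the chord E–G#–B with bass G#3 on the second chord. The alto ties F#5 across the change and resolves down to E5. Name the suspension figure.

7–6 suspension.

At the second chord the bass is G#3. The suspended F#5 lies a seventh above the bass; after resolving down by step to E5, the interval above the bass becomes a sixth.
Suspension figures are named by those two intervals: 7–6.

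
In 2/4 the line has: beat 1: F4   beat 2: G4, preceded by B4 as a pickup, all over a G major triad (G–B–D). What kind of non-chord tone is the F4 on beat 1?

Appoggiatura.

The harmony at that moment is G major triad (G, B, D); F4 is not a chord tone.
It is approached by leap down from B4 and left by step up to G4.
Leap in, step out, metrically accented — an appoggiatura.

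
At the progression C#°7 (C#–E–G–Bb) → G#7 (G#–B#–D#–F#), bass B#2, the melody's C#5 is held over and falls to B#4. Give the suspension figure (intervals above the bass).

At the second chord the bass is B#2. The suspended C#5 lies a ninth above the bass; after resolving down by step to B#4, the interval above the bass becomes an octave.
Suspension figures are named by those two intervals: 9–8.

9–8 suspension.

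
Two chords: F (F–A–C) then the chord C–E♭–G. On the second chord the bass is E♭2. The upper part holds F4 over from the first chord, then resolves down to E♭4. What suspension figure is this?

At the second chord the bass is E♭2. The suspended F4 lies a ninth above the bass; after resolving down by step to E♭4, the interval above the bass becomes an octave.
Suspension figures are named by those two intervals: 9–8.

9–8 suspension.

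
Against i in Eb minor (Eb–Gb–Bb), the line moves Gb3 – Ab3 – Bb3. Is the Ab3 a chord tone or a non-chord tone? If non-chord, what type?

The harmony at that moment is Eb minor triad (Eb, Gb, Bb); Ab3 is not a chord tone.
It is approached by step up from Gb3 and left by step up to Bb3.
Step in, step out in the same direction — a passing tone.

Non-chord tone — a passing tone.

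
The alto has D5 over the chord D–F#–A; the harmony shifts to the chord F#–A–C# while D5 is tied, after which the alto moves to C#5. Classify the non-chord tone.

D5 is a suspension.

The harmony at that moment is F# minor triad (F#, A, C#); D5 is not a chord tone.
It is held over (the same pitch as the preceding D5) and left by step down to C#5.
Held over from the previous chord and resolving down by step — a suspension.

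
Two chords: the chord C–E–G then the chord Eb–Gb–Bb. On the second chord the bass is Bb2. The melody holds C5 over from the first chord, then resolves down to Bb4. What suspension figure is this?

At the second chord the bass is Bb2. The suspended C5 lies a ninth above the bass; after resolving down by step to Bb4, the interval above the bass becomes an octave.
Suspension figures are named by those two intervals: 9–8.

9–8 suspension.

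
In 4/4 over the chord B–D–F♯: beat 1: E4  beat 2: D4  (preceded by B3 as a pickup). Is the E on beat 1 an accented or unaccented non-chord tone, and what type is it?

The harmony at that moment is B minor triad (B, D, F♯); E4 is not a chord tone.
It is approached by leap up from B3 and left by step down to D4.
Leap in, step out — an appoggiatura.
It falls on the downbeat, so it is accented.

Accented appoggiatura.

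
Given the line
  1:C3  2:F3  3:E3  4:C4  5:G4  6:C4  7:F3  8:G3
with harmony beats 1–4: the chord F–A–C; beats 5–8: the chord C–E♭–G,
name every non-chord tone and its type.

The harmony at that moment is F major triad (F, A, C); E3 is not a chord tone.
It is approached by step down from F3 and left by leap up to C4.
Step in, leap out — an escape tone.
The harmony at that moment is C minor triad (C, E♭, G); F3 is not a chord tone.
It is approached by leap down from C4 and left by step up to G3.
Leap in, step out — an appoggiatura.

E3 (beat 3) — escape tone; F3 (beat 7) — appoggiatura.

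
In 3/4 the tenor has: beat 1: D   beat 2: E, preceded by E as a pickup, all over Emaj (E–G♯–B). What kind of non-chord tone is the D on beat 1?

The harmony at that moment is E major triad (E, G♯, B); D is not a chord tone.
It is approached by step down from E and left by step up to E.
Step away and step back to the same note — a neighbor tone (lower neighbor).

Lower neighbor tone.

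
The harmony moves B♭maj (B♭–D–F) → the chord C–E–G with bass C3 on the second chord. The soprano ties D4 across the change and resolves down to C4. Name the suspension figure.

At the second chord the bass is C3. The suspended D4 lies a ninth above the bass; after resolving down by step to C4, the interval above the bass becomes an octave.
Suspension figures are named by those two intervals: 9–8.

9–8 suspension.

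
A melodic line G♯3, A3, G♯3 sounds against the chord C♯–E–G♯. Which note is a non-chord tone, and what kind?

The harmony at that moment is C♯ minor triad (C♯, E, G♯); A3 is not a chord tone.
It is approached by step up from G♯3 and left by step down to G♯3.
Step away and step back to the same note — a neighbor tone (upper neighbor).

A3 is a neighbor tone.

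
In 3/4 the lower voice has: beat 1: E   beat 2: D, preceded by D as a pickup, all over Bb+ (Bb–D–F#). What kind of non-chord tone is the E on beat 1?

Upper neighbor tone.

The harmony at that moment is Bb augmented triad (Bb, D, F#); E is not a chord tone.
It is approached by step up from D and left by step down to D.
Step away and step back to the same note — a neighbor tone (upper neighbor).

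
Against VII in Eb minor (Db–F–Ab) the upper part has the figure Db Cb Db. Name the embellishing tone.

The harmony at that moment is Db major triad (Db, F, Ab); Cb is not a chord tone.
It is approached by step down from Db and left by step up to Db.
Step away and step back to the same note — a neighbor tone (lower neighbor).

Cb is a neighbor tone.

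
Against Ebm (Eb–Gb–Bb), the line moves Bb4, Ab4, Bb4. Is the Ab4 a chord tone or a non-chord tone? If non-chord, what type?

The harmony at that moment is Eb minor triad (Eb, Gb, Bb); Ab4 is not a chord tone.
It is approached by step down from Bb4 and left by step up to Bb4.
Step away and step back to the same note — a neighbor tone (lower neighbor).

Non-chord tone — a neighbor tone.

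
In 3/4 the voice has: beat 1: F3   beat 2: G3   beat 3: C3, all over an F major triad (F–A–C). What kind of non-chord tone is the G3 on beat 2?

The harmony at that moment is F major triad (F, A, C); G3 is not a chord tone.
It is approached by step up from F3 and left by leap down to C3.
Step in, leap out, on a weak beat — an escape tone.

Escape tone.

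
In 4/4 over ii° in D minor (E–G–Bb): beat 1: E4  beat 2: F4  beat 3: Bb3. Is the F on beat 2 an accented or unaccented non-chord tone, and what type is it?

The harmony at that moment is E diminished triad (E, G, Bb); F4 is not a chord tone.
It is approached by step up from E4 and left by leap down to Bb3.
Step in, leap out — an escape tone.
It falls on a weak beat, so it is unaccented.

Unaccented escape tone.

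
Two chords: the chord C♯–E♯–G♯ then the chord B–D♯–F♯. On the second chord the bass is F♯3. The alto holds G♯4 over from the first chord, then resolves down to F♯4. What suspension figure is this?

At the second chord the bass is F♯3. The suspended G♯4 lies a ninth above the bass; after resolving down by step to F♯4, the interval above the bass becomes an octave.
Suspension figures are named by those two intervals: 9–8.

9–8 suspension.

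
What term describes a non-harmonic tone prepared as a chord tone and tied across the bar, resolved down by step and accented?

Approach: by preparation — the pitch is first a chord tone, then held (tied or repeated) while the harmony changes under it. Departure: down by step. Metric position: strong.
A prepared dissonance that resolves downward by step — a suspension. (The same figure resolving upward would be a retardation.)

Suspension.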